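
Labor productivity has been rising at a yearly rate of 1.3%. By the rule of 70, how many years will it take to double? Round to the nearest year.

Doubling time ≈ 70 / 1.3 = 53.85 years.

approximately 54 years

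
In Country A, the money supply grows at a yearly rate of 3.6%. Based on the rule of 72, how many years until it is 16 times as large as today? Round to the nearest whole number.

At 3.6% it doubles every 72/3.6 ≈ 20.00 years.
16 = 2^4, so 4 doublings → 80 years.

≈ 80 years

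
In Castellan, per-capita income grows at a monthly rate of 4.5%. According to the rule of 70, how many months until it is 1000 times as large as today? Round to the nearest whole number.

One doubling takes 70/4.5 = 15.56 months.
1000× is log₂ 1000 ≈ 9.97 doublings, so ≈ 9.97 × 15.56 = 155 months.

approximately 155 months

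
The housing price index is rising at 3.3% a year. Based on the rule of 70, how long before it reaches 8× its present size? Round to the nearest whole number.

roughly 64 years

Doubling time ≈ 70/3.3 = 21.21 years.
8× is 3 doublings, so 3 × 21.21 ≈ 64 years.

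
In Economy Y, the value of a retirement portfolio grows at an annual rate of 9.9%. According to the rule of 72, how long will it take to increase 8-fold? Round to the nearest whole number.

Doubling time ≈ 72/9.9 = 7.27 years.
Getting to 8× needs 3 doublings: 3 × 7.27 ≈ 22 years.

roughly 22 years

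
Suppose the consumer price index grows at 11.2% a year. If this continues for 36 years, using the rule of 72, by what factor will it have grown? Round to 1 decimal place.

roughly 48.5 times

Doubles every ≈ 6.43 years (72/11.2).
36 years is 5.60 doublings; 2^5.60 ≈ 48.5×.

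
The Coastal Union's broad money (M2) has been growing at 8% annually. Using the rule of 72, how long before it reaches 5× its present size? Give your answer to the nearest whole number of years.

≈ 21 years

One doubling takes 72/8 = 9.00 years.
5× is log₂ 5 ≈ 2.32 doublings, so ≈ 2.32 × 9.00 = 21 years.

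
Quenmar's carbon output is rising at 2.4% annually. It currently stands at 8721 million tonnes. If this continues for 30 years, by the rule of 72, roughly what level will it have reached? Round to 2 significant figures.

Doubling time ≈ 72/2.4 = 30.00 years.
30 years is 30/30.00 ≈ 1.00 doublings, a factor of 2^1.00 ≈ 2.00.
8721 × 2.00 ≈ 17000 million tonnes.

≈ 17000 million tonnes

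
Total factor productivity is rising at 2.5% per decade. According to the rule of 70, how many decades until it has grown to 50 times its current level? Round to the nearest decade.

One doubling takes 70/2.5 = 28.00 decades.
50× is log₂ 50 ≈ 5.64 doublings, so ≈ 5.64 × 28.00 = 158 decades.

158 decades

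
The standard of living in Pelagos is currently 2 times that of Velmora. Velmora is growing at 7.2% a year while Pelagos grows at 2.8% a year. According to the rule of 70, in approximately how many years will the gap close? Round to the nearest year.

around 16 years

The growth-rate gap is 7.2% − 2.8% = 4.4 percentage points.
So the ratio between them halves every 70/4.4 ≈ 15.91 years.
A 2 times gap closes after 1 halving: 1 × 15.91 ≈ 16 years.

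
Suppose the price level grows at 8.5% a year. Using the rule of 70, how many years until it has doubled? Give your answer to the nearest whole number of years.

70/8.5 ≈ 8.24, so it doubles roughly every 8 years.

8 years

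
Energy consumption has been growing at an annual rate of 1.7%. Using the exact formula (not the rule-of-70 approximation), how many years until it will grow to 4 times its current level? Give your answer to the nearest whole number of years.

82 years

t = ln(4) / ln(1 + 0.017) = 1.3863 / 0.016857 ≈ 82.24.
≈ 82 years.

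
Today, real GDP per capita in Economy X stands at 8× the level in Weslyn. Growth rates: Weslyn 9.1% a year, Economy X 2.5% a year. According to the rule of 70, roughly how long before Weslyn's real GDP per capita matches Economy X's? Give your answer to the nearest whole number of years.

Weslyn gains on Economy X at 9.1% − 2.5% = 6.6 points a year.
At that relative rate the gap halves every 70/6.6 ≈ 10.61 years.
An 8× gap closes after 3 halvings: 3 × 10.61 ≈ 32 years.

≈ 32 years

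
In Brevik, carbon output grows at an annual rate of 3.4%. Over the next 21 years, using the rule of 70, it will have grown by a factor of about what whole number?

2 times

At 3.4% one doubling takes ≈ 20.59 years; 21 years is 1 of them, so ×2.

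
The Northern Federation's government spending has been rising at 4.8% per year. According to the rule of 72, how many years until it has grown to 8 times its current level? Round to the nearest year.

roughly 45 years

Doubling time ≈ 72/4.8 = 15.00 years.
8× is 3 doublings, so 3 × 15.00 ≈ 45 years.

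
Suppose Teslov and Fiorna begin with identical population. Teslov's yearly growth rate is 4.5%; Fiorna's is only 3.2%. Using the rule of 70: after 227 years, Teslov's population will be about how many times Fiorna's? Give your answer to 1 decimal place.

roughly 18.6 times

Teslov pulls ahead at 1.3 pp per year, so the ratio doubles every 70/1.3 ≈ 53.85 years.
In 227 years that's 4.22 doublings: 2^4.22 ≈ 18.6.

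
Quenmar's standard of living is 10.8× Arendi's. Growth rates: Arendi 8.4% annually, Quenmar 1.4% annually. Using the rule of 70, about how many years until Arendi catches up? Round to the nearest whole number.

What matters is the difference: 7 pp.
Rule of 70 on the gap: the ratio halves every 70/7 ≈ 10.00 years.
A 10.8× gap takes log₂(10.8) ≈ 3.43 halvings to close: 3.43 × 10.00 ≈ 34 years.

around 34 years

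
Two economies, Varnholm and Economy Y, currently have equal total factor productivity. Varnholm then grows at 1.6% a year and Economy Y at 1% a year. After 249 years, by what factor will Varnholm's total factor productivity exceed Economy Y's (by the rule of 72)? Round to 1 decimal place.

≈ 4.2 times

Varnholm pulls ahead at 0.6 pp per year, so the ratio doubles every 72/0.6 ≈ 120.00 years.
In 249 years that's 2.08 doublings: 2^2.08 ≈ 4.2.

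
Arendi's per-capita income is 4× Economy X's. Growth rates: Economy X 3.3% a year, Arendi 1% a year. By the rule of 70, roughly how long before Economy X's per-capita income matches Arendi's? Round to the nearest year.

What matters is the difference: 2.3 pp.
Rule of 70 on the gap: the ratio halves every 70/2.3 ≈ 30.43 years.
A 4× gap closes after 2 halvings: 2 × 30.43 ≈ 61 years.

≈ 61 years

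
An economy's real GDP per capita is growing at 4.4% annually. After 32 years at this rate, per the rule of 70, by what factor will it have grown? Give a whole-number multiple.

about 4 times

Doubling time ≈ 70/4.4 = 15.91 years.
32/15.91 ≈ 2 doublings, so about 2^2 = 4×.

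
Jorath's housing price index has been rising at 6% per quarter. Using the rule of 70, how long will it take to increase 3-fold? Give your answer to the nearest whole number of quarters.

roughly 18 quarters

Doubling time ≈ 70/6 = 11.67 quarters.
Reaching 3× takes log₂(3) ≈ 1.58 doublings.
1.58 × 11.67 ≈ 18 quarters.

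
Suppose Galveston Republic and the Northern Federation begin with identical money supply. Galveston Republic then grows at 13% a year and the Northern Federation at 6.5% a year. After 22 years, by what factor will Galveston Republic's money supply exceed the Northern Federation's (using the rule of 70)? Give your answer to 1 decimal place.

≈ 4.1 times

Galveston Republic pulls ahead at 6.5 pp per year, so the ratio doubles every 70/6.5 ≈ 10.77 years.
In 22 years that's 2.04 doublings: 2^2.04 ≈ 4.1.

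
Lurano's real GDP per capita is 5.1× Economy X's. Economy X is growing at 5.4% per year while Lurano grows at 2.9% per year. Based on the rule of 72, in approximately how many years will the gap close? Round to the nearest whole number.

about 68 years

Economy X gains on Lurano at 5.4% − 2.9% = 2.5 points a year.
At that relative rate the gap halves every 72/2.5 ≈ 28.80 years.
A 5.1× gap takes log₂(5.1) ≈ 2.35 halvings to close: 2.35 × 28.80 ≈ 68 years.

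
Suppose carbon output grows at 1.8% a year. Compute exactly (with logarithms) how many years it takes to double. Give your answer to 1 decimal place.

38.9 years

t = ln(2) / ln(1 + 0.018) = 0.6931 / 0.017840 ≈ 38.85.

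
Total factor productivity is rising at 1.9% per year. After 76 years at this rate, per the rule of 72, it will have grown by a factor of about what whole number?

approximately 4 times

Doubling time ≈ 72/1.9 = 37.89 years.
76/37.89 ≈ 2 doublings, so about 2^2 = 4×.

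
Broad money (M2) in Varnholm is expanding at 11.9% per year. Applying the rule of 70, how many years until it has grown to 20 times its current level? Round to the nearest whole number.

One doubling takes 70/11.9 = 5.88 years.
Reaching 20× takes log₂(20) ≈ 4.32 doublings.
4.32 × 5.88 ≈ 25 years.

25 years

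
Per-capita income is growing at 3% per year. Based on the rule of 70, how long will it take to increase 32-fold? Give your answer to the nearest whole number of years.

≈ 117 years

At 3% it doubles every 70/3 ≈ 23.33 years.
Getting to 32× needs 5 doublings: 5 × 23.33 ≈ 117 years.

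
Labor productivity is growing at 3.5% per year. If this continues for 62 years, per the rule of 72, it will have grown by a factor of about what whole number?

72/3.5 ≈ 20.57 years per doubling.
62 years fits 3 doublings: 2^3 = 8.

around 8 times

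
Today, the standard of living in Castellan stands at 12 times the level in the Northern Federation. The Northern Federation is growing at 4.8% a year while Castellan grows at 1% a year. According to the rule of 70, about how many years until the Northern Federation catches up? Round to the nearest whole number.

roughly 66 years

What matters is the difference: 3.8 pp.
Rule of 70 on the gap: the ratio halves every 70/3.8 ≈ 18.42 years.
A 12 times gap takes log₂(12) ≈ 3.58 halvings to close: 3.58 × 18.42 ≈ 66 years.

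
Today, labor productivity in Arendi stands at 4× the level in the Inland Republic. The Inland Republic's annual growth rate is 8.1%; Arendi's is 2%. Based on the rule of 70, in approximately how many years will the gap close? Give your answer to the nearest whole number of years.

the Inland Republic gains on Arendi at 8.1% − 2% = 6.1 points a year.
At that relative rate the gap halves every 70/6.1 ≈ 11.48 years.
A 4× gap closes after 2 halvings: 2 × 11.48 ≈ 23 years.

23 years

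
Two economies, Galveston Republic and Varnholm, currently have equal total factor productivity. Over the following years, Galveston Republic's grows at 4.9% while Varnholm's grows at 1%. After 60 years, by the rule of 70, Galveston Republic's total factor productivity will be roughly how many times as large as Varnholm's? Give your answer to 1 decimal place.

Only the 3.9-point difference matters.
70/3.9 ≈ 17.95 years per doubling of the ratio; 60 years gives 3.34 doublings, so ≈ 10.1×.

approximately 10.1 times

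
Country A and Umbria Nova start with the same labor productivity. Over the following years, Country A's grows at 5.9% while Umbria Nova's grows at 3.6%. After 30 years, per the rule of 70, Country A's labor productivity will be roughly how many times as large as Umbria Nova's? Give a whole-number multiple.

Country A pulls ahead at 2.3 pp per year, so the ratio doubles every 70/2.3 ≈ 30.43 years.
In 30 years that's 0.99 doublings: 2^0.99 ≈ 2.

approximately 2 times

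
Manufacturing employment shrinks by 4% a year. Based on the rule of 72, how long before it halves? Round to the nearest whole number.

Falling at 4%, it halves about every 72/4 = 18.00 years.

≈ 18 years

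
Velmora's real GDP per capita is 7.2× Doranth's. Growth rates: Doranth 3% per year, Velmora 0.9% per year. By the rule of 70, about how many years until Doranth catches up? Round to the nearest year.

The growth-rate gap is 3% − 0.9% = 2.1 percentage points.
So the ratio between them halves every 70/2.1 ≈ 33.33 years.
A 7.2× gap takes log₂(7.2) ≈ 2.85 halvings to close: 2.85 × 33.33 ≈ 95 years.

roughly 95 years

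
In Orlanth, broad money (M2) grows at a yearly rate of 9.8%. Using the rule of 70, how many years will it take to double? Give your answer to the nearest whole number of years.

about 7 years

Doubling time ≈ 70 / 9.8 = 7.14 years.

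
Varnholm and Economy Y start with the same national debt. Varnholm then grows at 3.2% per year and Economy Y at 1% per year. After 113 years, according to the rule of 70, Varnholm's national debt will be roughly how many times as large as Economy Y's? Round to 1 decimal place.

Only the 2.2-point difference matters.
70/2.2 ≈ 31.82 years per doubling of the ratio; 113 years gives 3.55 doublings, so ≈ 11.7×.

around 11.7 times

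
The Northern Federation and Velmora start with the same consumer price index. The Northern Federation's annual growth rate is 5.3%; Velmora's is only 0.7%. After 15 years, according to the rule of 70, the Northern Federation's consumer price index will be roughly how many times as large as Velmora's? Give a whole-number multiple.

≈ 2 times

the Northern Federation pulls ahead at 4.6 pp per year, so the ratio doubles every 70/4.6 ≈ 15.22 years.
In 15 years that's 0.99 doublings: 2^0.99 ≈ 2.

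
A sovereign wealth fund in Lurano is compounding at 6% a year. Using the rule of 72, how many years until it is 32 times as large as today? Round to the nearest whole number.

around 60 years

One doubling takes 72/6 = 12.00 years.
Getting to 32× needs 5 doublings: 5 × 12.00 ≈ 60 years.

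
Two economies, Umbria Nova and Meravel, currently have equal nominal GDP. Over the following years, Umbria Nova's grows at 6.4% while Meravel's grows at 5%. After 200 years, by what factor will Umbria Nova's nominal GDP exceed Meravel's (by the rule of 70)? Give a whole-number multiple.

Umbria Nova pulls ahead at 1.4 pp per year, so the ratio doubles every 70/1.4 ≈ 50.00 years.
In 200 years that's 4.00 doublings: 2^4.00 ≈ 16.

16 times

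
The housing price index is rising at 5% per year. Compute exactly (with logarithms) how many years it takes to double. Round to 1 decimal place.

14.2 years

t = ln(2) / ln(1 + 0.05) = 0.6931 / 0.048790 ≈ 14.21.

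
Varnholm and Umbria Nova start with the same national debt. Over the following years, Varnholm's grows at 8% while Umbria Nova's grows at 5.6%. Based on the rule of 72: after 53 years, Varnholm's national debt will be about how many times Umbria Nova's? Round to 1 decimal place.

about 3.4 times

Rate gap = 8% − 5.6% = 2.4 points.
The ratio doubles every 72/2.4 ≈ 30.00 years.
53/30.00 ≈ 1.77 doublings → ratio ≈ 2^1.77 ≈ 3.4.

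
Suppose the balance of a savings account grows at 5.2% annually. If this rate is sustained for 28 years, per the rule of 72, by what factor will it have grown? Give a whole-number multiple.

Doubling time ≈ 72/5.2 = 13.85 years.
28/13.85 ≈ 2 doublings, so about 2^2 = 4×.

≈ 4 times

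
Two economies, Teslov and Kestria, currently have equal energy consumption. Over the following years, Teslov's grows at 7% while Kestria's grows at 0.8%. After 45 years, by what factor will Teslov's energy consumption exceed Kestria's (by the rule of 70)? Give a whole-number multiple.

roughly 16 times

Rate gap = 7% − 0.8% = 6.2 points.
The ratio doubles every 70/6.2 ≈ 11.29 years.
45/11.29 ≈ 3.99 doublings → ratio ≈ 2^3.99 ≈ 16.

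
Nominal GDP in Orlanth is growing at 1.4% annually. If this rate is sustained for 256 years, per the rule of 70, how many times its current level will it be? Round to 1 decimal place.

≈ 34.8 times

Doubles every ≈ 50.00 years (70/1.4).
256 years is 5.12 doublings; 2^5.12 ≈ 34.8×.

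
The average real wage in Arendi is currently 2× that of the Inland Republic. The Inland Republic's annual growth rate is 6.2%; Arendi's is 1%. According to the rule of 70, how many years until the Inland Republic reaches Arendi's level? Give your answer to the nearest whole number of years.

The growth-rate gap is 6.2% − 1% = 5.2 percentage points.
So the ratio between them halves every 70/5.2 ≈ 13.46 years.
A 2× gap closes after 1 halving: 1 × 13.46 ≈ 13 years.

approximately 13 years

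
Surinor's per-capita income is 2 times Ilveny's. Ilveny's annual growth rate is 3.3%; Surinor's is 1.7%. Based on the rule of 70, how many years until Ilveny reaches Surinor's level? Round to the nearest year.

about 44 years

Ilveny gains on Surinor at 3.3% − 1.7% = 1.6 points a year.
At that relative rate the gap halves every 70/1.6 ≈ 43.75 years.
A 2 times gap closes after 1 halving: 1 × 43.75 ≈ 44 years.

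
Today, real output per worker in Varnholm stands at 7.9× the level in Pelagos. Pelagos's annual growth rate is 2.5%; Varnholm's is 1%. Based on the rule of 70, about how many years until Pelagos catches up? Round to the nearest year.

The growth-rate gap is 2.5% − 1% = 1.5 percentage points.
So the ratio between them halves every 70/1.5 ≈ 46.67 years.
A 7.9× gap takes log₂(7.9) ≈ 2.98 halvings to close: 2.98 × 46.67 ≈ 139 years.

around 139 years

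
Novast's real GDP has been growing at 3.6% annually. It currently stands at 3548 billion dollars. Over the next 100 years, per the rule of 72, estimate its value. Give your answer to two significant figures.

It doubles every 72/3.6 ≈ 20.00 years, so 100 years is 5.00 doublings.
2^5.00 ≈ 32.00; 3548 × 32.00 ≈ 110000 billion dollars.

110000 billion dollars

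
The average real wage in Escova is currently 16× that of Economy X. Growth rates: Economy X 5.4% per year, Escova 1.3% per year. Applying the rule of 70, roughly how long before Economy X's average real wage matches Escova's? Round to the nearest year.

What matters is the difference: 4.1 pp.
Rule of 70 on the gap: the ratio halves every 70/4.1 ≈ 17.07 years.
A 16× gap closes after 4 halvings: 4 × 17.07 ≈ 68 years.

roughly 68 years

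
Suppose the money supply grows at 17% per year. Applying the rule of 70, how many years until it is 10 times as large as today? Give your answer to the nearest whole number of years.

around 14 years

One doubling takes 70/17 = 4.12 years.
Reaching 10× takes log₂(10) ≈ 3.32 doublings.
3.32 × 4.12 ≈ 14 years.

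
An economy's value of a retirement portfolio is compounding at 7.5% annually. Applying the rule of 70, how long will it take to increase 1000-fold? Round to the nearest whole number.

At 7.5% it doubles every 70/7.5 ≈ 9.33 years.
Reaching 1000× takes log₂(1000) ≈ 9.97 doublings.
9.97 × 9.33 ≈ 93 years.

about 93 years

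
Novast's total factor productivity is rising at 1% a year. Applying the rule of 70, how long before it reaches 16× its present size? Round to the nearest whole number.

≈ 280 years

Doubling time ≈ 70/1 = 70.00 years.
16× is 4 doublings, so 4 × 70.00 ≈ 280 years.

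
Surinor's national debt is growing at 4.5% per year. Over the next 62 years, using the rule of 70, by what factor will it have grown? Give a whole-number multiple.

≈ 16 times

At 4.5% one doubling takes ≈ 15.56 years; 62 years is 4 of them, so ×16.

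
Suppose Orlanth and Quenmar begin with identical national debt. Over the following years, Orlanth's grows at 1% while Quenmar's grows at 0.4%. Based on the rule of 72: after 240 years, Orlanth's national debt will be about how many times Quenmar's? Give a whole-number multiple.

4 times

Rate gap = 1% − 0.4% = 0.6 points.
The ratio doubles every 72/0.6 ≈ 120.00 years.
240/120.00 ≈ 2.00 doublings → ratio ≈ 2^2.00 ≈ 4.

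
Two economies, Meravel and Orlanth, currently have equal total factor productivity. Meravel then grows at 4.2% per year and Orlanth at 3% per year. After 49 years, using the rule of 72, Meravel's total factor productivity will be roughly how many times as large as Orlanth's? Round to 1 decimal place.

around 1.8 times

Only the 1.2-point difference matters.
72/1.2 ≈ 60.00 years per doubling of the ratio; 49 years gives 0.82 doublings, so ≈ 1.8×.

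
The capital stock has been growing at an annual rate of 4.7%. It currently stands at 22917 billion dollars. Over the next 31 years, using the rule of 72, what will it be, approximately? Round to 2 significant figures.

93000 billion dollars

It doubles every 72/4.7 ≈ 15.32 years, so 31 years is 2.02 doublings.
2^2.02 ≈ 4.06; 22917 × 4.06 ≈ 93000 billion dollars.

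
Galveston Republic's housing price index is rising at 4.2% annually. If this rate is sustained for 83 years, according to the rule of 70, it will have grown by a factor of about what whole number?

At 4.2% one doubling takes ≈ 16.67 years; 83 years is 5 of them, so ×32.

around 32 times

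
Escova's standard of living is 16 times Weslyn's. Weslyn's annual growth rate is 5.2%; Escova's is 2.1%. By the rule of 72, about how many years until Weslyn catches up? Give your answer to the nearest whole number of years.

The growth-rate gap is 5.2% − 2.1% = 3.1 percentage points.
So the ratio between them halves every 72/3.1 ≈ 23.23 years.
A 16 times gap closes after 4 halvings: 4 × 23.23 ≈ 93 years.

about 93 years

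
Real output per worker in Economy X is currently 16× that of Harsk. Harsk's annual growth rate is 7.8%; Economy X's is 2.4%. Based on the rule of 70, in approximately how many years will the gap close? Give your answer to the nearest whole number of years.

roughly 52 years

What matters is the difference: 5.4 pp.
Rule of 70 on the gap: the ratio halves every 70/5.4 ≈ 12.96 years.
A 16× gap closes after 4 halvings: 4 × 12.96 ≈ 52 years.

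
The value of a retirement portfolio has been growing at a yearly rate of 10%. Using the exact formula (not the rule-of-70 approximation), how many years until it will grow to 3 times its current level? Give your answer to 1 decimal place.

t = ln(3) / ln(1 + 0.1) = 1.0986 / 0.095310 ≈ 11.53.

11.5 years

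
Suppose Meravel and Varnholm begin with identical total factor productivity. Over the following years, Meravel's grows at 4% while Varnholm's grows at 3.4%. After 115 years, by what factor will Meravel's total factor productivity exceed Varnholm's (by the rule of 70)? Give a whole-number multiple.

Only the 0.6-point difference matters.
70/0.6 ≈ 116.67 years per doubling of the ratio; 115 years gives 0.99 doublings, so ≈ 2×.

roughly 2 times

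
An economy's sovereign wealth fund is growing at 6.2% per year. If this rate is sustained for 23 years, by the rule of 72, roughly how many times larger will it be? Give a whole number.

about 4 times

At 6.2% one doubling takes ≈ 11.61 years; 23 years is 2 of them, so ×4.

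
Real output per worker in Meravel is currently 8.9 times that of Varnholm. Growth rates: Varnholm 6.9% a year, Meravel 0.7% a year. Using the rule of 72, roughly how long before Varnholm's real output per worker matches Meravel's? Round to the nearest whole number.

The growth-rate gap is 6.9% − 0.7% = 6.2 percentage points.
So the ratio between them halves every 72/6.2 ≈ 11.61 years.
An 8.9 times gap takes log₂(8.9) ≈ 3.15 halvings to close: 3.15 × 11.61 ≈ 37 years.

≈ 37 years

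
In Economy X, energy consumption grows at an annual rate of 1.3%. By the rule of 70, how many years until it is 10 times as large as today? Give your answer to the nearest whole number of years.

At 1.3% it doubles every 70/1.3 ≈ 53.85 years.
Reaching 10× takes log₂(10) ≈ 3.32 doublings.
3.32 × 53.85 ≈ 179 years.

around 179 years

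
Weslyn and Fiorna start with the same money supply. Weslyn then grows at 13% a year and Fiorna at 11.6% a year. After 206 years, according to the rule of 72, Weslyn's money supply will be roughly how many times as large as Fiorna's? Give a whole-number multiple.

around 16 times

Only the 1.4-point difference matters.
72/1.4 ≈ 51.43 years per doubling of the ratio; 206 years gives 4.01 doublings, so ≈ 16×.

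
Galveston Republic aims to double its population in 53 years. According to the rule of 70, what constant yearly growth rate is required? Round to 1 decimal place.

around 1.3%

70 / 53 ≈ 1.32, so about 1.3% per year.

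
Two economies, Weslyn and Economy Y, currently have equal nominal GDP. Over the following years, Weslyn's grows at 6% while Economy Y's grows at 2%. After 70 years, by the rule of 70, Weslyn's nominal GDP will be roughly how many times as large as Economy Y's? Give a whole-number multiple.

Weslyn pulls ahead at 4 pp per year, so the ratio doubles every 70/4 ≈ 17.50 years.
In 70 years that's 4.00 doublings: 2^4.00 ≈ 16.

around 16 times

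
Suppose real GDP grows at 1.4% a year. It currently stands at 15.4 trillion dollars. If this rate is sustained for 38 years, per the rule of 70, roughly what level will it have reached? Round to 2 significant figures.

Doubling time ≈ 70/1.4 = 50.00 years.
38 years is 38/50.00 ≈ 0.76 doublings, a factor of 2^0.76 ≈ 1.69.
15.4 × 1.69 ≈ 26 trillion dollars.

roughly 26 trillion dollars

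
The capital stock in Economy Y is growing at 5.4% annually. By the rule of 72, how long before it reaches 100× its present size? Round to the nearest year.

approximately 89 years

Doubling time ≈ 72/5.4 = 13.33 years.
Reaching 100× takes log₂(100) ≈ 6.64 doublings.
6.64 × 13.33 ≈ 89 years.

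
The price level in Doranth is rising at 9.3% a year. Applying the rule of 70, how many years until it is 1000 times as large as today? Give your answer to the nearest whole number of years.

Doubling time ≈ 70/9.3 = 7.53 years.
Reaching 1000× takes log₂(1000) ≈ 9.97 doublings.
9.97 × 7.53 ≈ 75 years.

≈ 75 years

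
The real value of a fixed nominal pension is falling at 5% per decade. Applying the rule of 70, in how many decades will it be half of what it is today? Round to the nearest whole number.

approximately 14 decades

Halving time ≈ 70 / 5 = 14.00 → 14 decades.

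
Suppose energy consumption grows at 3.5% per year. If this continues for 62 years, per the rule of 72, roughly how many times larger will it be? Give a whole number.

At 3.5% one doubling takes ≈ 20.57 years; 62 years is 3 of them, so ×8.

≈ 8 times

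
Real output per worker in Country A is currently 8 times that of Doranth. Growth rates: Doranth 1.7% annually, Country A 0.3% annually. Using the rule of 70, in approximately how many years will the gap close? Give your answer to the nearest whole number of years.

around 150 years

The growth-rate gap is 1.7% − 0.3% = 1.4 percentage points.
So the ratio between them halves every 70/1.4 ≈ 50.00 years.
An 8 times gap closes after 3 halvings: 3 × 50.00 ≈ 150 years.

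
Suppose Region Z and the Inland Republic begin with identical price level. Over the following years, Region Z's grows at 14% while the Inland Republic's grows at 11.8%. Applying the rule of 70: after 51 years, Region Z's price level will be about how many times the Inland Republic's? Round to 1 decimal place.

Region Z pulls ahead at 2.2 pp per year, so the ratio doubles every 70/2.2 ≈ 31.82 years.
In 51 years that's 1.60 doublings: 2^1.60 ≈ 3.0.

≈ 3.0 times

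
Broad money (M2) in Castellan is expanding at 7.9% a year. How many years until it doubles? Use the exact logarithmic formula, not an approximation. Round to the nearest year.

t = ln(2) / ln(1 + 0.079) = 0.6931 / 0.076035 ≈ 9.12.
≈ 9 years.

9 years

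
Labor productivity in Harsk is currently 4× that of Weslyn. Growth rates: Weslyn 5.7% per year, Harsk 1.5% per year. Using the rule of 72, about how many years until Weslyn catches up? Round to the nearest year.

The growth-rate gap is 5.7% − 1.5% = 4.2 percentage points.
So the ratio between them halves every 72/4.2 ≈ 17.14 years.
A 4× gap closes after 2 halvings: 2 × 17.14 ≈ 34 years.

around 34 years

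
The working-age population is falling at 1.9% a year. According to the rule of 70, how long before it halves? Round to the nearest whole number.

Falling at 1.9%, it halves about every 70/1.9 = 36.84 years.

roughly 37 years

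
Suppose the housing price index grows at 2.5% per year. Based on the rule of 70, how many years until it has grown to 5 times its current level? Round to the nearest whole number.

around 65 years

Doubling time ≈ 70/2.5 = 28.00 years.
Reaching 5× takes log₂(5) ≈ 2.32 doublings.
2.32 × 28.00 ≈ 65 years.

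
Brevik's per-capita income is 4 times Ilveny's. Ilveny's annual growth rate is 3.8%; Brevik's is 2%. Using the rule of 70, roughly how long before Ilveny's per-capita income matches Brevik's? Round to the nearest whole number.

about 78 years

The growth-rate gap is 3.8% − 2% = 1.8 percentage points.
So the ratio between them halves every 70/1.8 ≈ 38.89 years.
A 4 times gap closes after 2 halvings: 2 × 38.89 ≈ 78 years.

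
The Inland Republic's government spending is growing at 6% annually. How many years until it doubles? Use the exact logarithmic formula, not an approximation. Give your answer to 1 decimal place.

t = ln(2) / ln(1 + 0.06) = 0.6931 / 0.058269 ≈ 11.89.

11.9 years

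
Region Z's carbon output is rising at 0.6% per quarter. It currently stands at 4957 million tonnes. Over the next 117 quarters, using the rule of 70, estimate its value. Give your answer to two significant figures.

Doubling time ≈ 70/0.6 = 116.67 quarters.
117 quarters is 117/116.67 ≈ 1.00 doublings, a factor of 2^1.00 ≈ 2.00.
4957 × 2.00 ≈ 9900 million tonnes.

9900 million tonnes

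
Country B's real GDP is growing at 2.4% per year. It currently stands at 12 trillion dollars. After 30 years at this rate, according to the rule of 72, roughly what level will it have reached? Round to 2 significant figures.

Doubling time ≈ 72/2.4 = 30.00 years.
30 years is 30/30.00 ≈ 1.00 doublings, a factor of 2^1.00 ≈ 2.00.
12 × 2.00 ≈ 24 trillion dollars.

about 24 trillion dollars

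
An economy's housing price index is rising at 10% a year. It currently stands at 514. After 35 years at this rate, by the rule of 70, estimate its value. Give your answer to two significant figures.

about 16000

Doubling time ≈ 70/10 = 7.00 years.
35 years is 35/7.00 ≈ 5.00 doublings, a factor of 2^5.00 ≈ 32.00.
514 × 32.00 ≈ 16000.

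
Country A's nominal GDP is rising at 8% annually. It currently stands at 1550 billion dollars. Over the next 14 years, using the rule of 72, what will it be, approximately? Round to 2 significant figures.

Doubling time ≈ 72/8 = 9.00 years.
14 years is 14/9.00 ≈ 1.56 doublings, a factor of 2^1.56 ≈ 2.95.
1550 × 2.95 ≈ 4600 billion dollars.

roughly 4600 billion dollars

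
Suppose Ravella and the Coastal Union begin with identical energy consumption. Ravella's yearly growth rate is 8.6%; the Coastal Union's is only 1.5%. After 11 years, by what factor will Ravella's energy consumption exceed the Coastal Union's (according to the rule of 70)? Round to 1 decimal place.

about 2.2 times

Ravella pulls ahead at 7.1 pp per year, so the ratio doubles every 70/7.1 ≈ 9.86 years.
In 11 years that's 1.12 doublings: 2^1.12 ≈ 2.2.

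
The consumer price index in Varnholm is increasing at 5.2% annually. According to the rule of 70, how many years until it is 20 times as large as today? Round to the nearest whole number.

At 5.2% it doubles every 70/5.2 ≈ 13.46 years.
20× is log₂ 20 ≈ 4.32 doublings, so ≈ 4.32 × 13.46 = 58 years.

around 58 years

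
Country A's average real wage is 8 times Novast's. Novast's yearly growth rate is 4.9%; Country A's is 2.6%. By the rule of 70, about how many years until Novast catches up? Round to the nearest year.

91 years

The growth-rate gap is 4.9% − 2.6% = 2.3 percentage points.
So the ratio between them halves every 70/2.3 ≈ 30.43 years.
An 8 times gap closes after 3 halvings: 3 × 30.43 ≈ 91 years.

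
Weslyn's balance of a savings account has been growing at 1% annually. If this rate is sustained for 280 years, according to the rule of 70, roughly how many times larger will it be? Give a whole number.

70/1 ≈ 70.00 years per doubling.
280 years fits 4 doublings: 2^4 = 16.

approximately 16 times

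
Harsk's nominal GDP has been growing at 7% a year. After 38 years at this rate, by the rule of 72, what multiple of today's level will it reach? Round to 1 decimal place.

around 12.9 times

Doubles every ≈ 10.29 years (72/7).
38 years is 3.69 doublings; 2^3.69 ≈ 12.9×.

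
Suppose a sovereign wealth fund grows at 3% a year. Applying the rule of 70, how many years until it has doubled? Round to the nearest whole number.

23 years

70/3 ≈ 23.33, so it doubles roughly every 23 years.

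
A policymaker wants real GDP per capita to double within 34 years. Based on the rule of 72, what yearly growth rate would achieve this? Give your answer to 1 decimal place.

72 / 34 ≈ 2.12, so about 2.1% per year.

2.1% per year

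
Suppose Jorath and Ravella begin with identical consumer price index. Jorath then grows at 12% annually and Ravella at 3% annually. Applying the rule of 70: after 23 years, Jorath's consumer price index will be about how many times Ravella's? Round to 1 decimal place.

7.8 times

Only the 9-point difference matters.
70/9 ≈ 7.78 years per doubling of the ratio; 23 years gives 2.96 doublings, so ≈ 7.8×.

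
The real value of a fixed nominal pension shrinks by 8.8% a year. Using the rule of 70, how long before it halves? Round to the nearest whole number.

Halving time ≈ 70 / 8.8 = 7.95 → 8 years.

≈ 8 years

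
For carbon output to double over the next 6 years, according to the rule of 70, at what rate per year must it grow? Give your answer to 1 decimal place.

11.7% per year

70 / 6 ≈ 11.67, so about 11.7% per year.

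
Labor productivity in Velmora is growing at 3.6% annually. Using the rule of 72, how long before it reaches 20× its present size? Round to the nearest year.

approximately 86 years

One doubling takes 72/3.6 = 20.00 years.
Reaching 20× takes log₂(20) ≈ 4.32 doublings.
4.32 × 20.00 ≈ 86 years.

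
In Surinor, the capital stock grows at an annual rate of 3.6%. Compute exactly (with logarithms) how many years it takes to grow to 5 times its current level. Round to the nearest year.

46 years

t = ln(5) / ln(1 + 0.036) = 1.6094 / 0.035367 ≈ 45.51.
≈ 46 years.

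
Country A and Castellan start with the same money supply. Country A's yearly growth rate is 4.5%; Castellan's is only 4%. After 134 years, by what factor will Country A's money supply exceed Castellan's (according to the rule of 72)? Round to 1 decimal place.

≈ 1.9 times

Rate gap = 4.5% − 4% = 0.5 points.
The ratio doubles every 72/0.5 ≈ 144.00 years.
134/144.00 ≈ 0.93 doublings → ratio ≈ 2^0.93 ≈ 1.9.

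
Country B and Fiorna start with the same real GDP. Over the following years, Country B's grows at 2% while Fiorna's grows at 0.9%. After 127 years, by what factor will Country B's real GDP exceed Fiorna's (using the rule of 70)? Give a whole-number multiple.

Only the 1.1-point difference matters.
70/1.1 ≈ 63.64 years per doubling of the ratio; 127 years gives 2.00 doublings, so ≈ 4×.

around 4 times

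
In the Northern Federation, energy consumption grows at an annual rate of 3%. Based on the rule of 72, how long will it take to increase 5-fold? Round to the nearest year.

Doubling time ≈ 72/3 = 24.00 years.
Reaching 5× takes log₂(5) ≈ 2.32 doublings.
2.32 × 24.00 ≈ 56 years.

≈ 56 years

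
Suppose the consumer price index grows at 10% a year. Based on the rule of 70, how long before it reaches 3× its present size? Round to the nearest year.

At 10% it doubles every 70/10 ≈ 7.00 years.
Reaching 3× takes log₂(3) ≈ 1.58 doublings.
1.58 × 7.00 ≈ 11 years.

about 11 years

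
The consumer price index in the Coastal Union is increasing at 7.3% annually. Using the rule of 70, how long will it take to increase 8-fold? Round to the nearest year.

One doubling takes 70/7.3 = 9.59 years.
8× is 3 doublings, so 3 × 9.59 ≈ 29 years.

about 29 years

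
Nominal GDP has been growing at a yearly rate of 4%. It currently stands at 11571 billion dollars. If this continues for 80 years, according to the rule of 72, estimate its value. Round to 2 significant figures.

roughly 250000 billion dollars

Doubling time ≈ 72/4 = 18.00 years.
80 years is 80/18.00 ≈ 4.44 doublings, a factor of 2^4.44 ≈ 21.71.
11571 × 21.71 ≈ 250000 billion dollars.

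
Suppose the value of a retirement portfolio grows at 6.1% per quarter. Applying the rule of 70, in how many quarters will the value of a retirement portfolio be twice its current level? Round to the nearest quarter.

At 6.1%, doubling takes about 70/6.1 = 11.48 quarters.

roughly 11 quarters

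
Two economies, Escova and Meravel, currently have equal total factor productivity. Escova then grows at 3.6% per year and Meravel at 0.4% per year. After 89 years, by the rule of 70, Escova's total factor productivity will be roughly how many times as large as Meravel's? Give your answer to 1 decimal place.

approximately 16.8 times

Only the 3.2-point difference matters.
70/3.2 ≈ 21.88 years per doubling of the ratio; 89 years gives 4.07 doublings, so ≈ 16.8×.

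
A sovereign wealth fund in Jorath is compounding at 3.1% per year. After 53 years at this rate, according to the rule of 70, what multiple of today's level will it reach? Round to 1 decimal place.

Doubling time ≈ 70/3.1 = 22.58 years.
53 years / 22.58 ≈ 2.35 doublings → factor 2^2.35 ≈ 5.1.

approximately 5.1 times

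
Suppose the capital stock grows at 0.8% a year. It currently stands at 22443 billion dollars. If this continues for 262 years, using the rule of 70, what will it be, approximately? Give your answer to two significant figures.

Doubling time ≈ 70/0.8 = 87.50 years.
262 years is 262/87.50 ≈ 2.99 doublings, a factor of 2^2.99 ≈ 7.94.
22443 × 7.94 ≈ 180000 billion dollars.

approximately 180000 billion dollars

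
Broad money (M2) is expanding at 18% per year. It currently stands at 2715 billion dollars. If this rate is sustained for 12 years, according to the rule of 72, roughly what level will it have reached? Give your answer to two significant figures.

22000 billion dollars

Doubling time ≈ 72/18 = 4.00 years.
12 years is 12/4.00 ≈ 3.00 doublings, a factor of 2^3.00 ≈ 8.00.
2715 × 8.00 ≈ 22000 billion dollars.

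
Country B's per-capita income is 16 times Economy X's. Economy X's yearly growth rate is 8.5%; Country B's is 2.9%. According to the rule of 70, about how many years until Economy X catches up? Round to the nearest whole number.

The growth-rate gap is 8.5% − 2.9% = 5.6 percentage points.
So the ratio between them halves every 70/5.6 ≈ 12.50 years.
A 16 times gap closes after 4 halvings: 4 × 12.50 ≈ 50 years.

roughly 50 years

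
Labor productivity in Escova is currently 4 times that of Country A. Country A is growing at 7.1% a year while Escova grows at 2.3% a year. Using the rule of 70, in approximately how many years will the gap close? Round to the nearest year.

roughly 29 years

What matters is the difference: 4.8 pp.
Rule of 70 on the gap: the ratio halves every 70/4.8 ≈ 14.58 years.
A 4 times gap closes after 2 halvings: 2 × 14.58 ≈ 29 years.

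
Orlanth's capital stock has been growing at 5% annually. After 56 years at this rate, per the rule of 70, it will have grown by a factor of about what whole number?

70/5 ≈ 14.00 years per doubling.
56 years fits 4 doublings: 2^4 = 16.

roughly 16 times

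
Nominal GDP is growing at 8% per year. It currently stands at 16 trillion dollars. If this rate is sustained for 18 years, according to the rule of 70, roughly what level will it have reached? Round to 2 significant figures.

about 67 trillion dollars

Doubling time ≈ 70/8 = 8.75 years.
18 years is 18/8.75 ≈ 2.06 doublings, a factor of 2^2.06 ≈ 4.17.
16 × 4.17 ≈ 67 trillion dollars.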